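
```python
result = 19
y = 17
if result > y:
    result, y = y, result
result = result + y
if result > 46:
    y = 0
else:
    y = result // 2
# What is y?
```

Trace:
`result = 19` → result = 19
`y = 17` → y = 17
`if result > y: ...` → result > y is True → result = 17; y = 19
`result = result + y` → result = 36
`if result > 46: ...` → result > 46 is False, take else branch → y = 18
So y = 18

Answer: 18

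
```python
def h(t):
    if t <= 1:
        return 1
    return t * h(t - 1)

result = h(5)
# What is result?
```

h(5) = 5 * 4 * 3 * 2 * 1 = 120

Answer: 120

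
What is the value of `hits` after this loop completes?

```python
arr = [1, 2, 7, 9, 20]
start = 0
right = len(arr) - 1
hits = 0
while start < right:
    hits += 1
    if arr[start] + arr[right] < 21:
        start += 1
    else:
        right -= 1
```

Steps to find pair summing to 21
`hits` takes the values: 0 → 1 → 2 → 3 → 4

Answer: 4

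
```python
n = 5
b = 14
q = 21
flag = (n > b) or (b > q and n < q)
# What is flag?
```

Trace:
`n = 5` → n = 5
`b = 14` → b = 14
`q = 21` → q = 21
`flag = (n > b) or (b > q and n < q)` → flag = False
So flag = False

Answer: False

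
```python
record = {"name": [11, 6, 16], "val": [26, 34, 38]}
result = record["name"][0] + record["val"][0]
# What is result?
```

Trace:
`record = {"name": [11, 6, 16], "val": [26, 34, 38]}` → record = {'name': [11, 6, 16], 'val': [26, 34, 38]}
`result = record["name"][0] + record["val"][0]` → result = 37
So result = 37

Answer: 37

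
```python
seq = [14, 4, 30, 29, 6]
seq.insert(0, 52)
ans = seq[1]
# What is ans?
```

Trace:
`seq = [14, 4, 30, 29, 6]` → seq = [14, 4, 30, 29, 6]
`seq.insert(0, 52)` → seq = [52, 14, 4, 30, 29, 6]
`ans = seq[1]` → ans = 14
So ans = 14

Answer: 14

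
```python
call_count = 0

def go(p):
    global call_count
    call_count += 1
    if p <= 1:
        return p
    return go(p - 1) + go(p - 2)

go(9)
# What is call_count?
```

Calls(p) = 1 + Calls(p-1) + Calls(p-2); Calls(0)=Calls(1)=1. For p=9 this gives 109.

Answer: 109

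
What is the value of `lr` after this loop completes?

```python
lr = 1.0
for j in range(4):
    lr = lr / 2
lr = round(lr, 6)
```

Halving LR 4 times: 1 / 2^4
`lr` takes the values: 1.0 → 0.5 → 0.25 → 0.125 → 0.0625

Answer: 0.0625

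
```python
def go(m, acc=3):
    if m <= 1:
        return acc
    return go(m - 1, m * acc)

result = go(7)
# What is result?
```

Accumulator trace (n, acc): (7, 3) -> (6, 21) -> (5, 126) -> (4, 630) -> (3, 2520) -> (2, 7560) -> (1, 15120) -> return 15120

Answer: 15120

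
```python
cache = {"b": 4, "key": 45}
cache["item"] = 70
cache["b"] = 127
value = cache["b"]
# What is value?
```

Trace:
`cache = {"b": 4, "key": 45}` → cache = {'b': 4, 'key': 45}
`cache["item"] = 70` → cache = {'b': 4, 'key': 45, 'item': 70}
`cache["b"] = 127` → cache = {'b': 127, 'key': 45, 'item': 70}
`value = cache["b"]` → value = 127
So value = 127

Answer: 127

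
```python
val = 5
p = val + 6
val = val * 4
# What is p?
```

Trace:
`val = 5` → val = 5
`p = val + 6` → p = 11
`val = val * 4` → val = 20
So p = 11

Answer: 11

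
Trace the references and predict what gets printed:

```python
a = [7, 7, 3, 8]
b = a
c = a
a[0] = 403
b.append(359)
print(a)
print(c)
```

Key concept: multiple aliases.
Step by step:
`a = [7, 7, 3, 8]` → a = [7, 7, 3, 8]
`b = a` → b = [7, 7, 3, 8] (same object as a)
`c = a` → c = [7, 7, 3, 8] (same object as a, b)
`a[0] = 403` → a = [403, 7, 3, 8] (same object as b, c); b = [403, 7, 3, 8] (same object as a, c); c = [403, 7, 3, 8] (same object as a, b)
`b.append(359)` → a = [403, 7, 3, 8, 359] (same object as b, c); b = [403, 7, 3, 8, 359] (same object as a, c); c = [403, 7, 3, 8, 359] (same object as a, b)
`print(a)` → prints [403, 7, 3, 8, 359]
`print(c)` → prints [403, 7, 3, 8, 359]

Answer:
[403, 7, 3, 8, 359]
[403, 7, 3, 8, 359]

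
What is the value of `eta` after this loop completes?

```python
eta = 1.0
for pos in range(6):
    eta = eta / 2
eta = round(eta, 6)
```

Halving LR 6 times: 1 / 2^6
`eta` takes the values: 1.0 → 0.5 → 0.25 → 0.125 → 0.0625 → 0.03125 → 0.015625

Answer: 0.015625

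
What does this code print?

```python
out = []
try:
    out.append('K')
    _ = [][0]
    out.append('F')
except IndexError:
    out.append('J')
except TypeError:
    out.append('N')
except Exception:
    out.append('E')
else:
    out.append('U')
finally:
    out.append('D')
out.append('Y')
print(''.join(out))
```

Execution trace: 'K' (try body) → 'J' (except IndexError) → 'D' (finally) → 'Y' (after the try/except). Output: KJDY

Answer: KJDY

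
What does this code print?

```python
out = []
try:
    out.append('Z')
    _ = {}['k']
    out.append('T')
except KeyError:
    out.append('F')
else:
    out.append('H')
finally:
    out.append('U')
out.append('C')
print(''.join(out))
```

Execution trace: 'Z' (try body) → 'F' (except KeyError) → 'U' (finally) → 'C' (after the try/except). Output: ZFUC

Answer: ZFUC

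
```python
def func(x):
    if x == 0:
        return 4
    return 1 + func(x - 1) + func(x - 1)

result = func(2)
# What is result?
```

func(x) = 1 + 2·func(x-1), func(0)=4. Closed form: (4+1)·2^2 - 1 = 19.

Answer: 19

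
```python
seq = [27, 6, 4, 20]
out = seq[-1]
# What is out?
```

Trace:
`seq = [27, 6, 4, 20]` → seq = [27, 6, 4, 20]
`out = seq[-1]` → out = 20
So out = 20

Answer: 20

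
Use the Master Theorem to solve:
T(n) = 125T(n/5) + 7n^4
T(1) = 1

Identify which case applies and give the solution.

a=125, b=5, f(n)=7n^4. log_5(125) = 3. Since c=4 > 3 and the regularity condition holds (125(n/5)^4 = (125/5^4)n^4 with 125/5^4 < 1), Case 3 applies: T(n) = Θ(f(n)) = O(n^4).

Answer: O(n^4) - Case 3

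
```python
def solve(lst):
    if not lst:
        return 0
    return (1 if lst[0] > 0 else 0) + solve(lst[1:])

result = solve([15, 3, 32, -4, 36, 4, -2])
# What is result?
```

Count of positive elements in [15, 3, 32, -4, 36, 4, -2] = 5

Answer: 5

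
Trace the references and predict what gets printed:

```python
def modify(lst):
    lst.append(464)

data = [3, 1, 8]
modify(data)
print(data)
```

Key concept: function modifies passed list.
Step by step:
`data = [3, 1, 8]` → data = [3, 1, 8]
`modify(data)` → data = [3, 1, 8, 464]
`print(data)` → prints [3, 1, 8, 464]

Answer: [3, 1, 8, 464]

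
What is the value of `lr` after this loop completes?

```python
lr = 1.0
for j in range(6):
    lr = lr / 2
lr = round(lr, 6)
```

Halving LR 6 times: 1 / 2^6
`lr` takes the values: 1.0 → 0.5 → 0.25 → 0.125 → 0.0625 → 0.03125 → 0.015625

Answer: 0.015625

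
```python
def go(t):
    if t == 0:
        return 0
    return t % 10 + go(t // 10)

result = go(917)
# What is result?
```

Sum of digits of 917: 7 + 1 + 9 = 17

Answer: 17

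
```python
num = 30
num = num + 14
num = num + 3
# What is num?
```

Trace:
`num = 30` → num = 30
`num = num + 14` → num = 44
`num = num + 3` → num = 47
So num = 47

Answer: 47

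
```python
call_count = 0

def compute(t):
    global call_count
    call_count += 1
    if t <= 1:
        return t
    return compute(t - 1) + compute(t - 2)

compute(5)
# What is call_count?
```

Calls(t) = 1 + Calls(t-1) + Calls(t-2); Calls(0)=Calls(1)=1. For t=5 this gives 15.

Answer: 15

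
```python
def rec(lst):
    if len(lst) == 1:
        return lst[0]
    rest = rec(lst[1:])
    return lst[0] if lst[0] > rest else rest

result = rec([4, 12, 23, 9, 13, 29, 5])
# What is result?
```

Recursive max over [4, 12, 23, 9, 13, 29, 5] = 29

Answer: 29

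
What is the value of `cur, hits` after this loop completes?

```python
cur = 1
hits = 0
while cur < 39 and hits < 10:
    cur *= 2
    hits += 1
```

Double until >= 39 or 10 iterations
`cur, hits` takes the values: (1, 0) → (2, 0) → (2, 1) → (4, 1) → (4, 2) → (8, 2) → (8, 3) → (16, 3) → (16, 4) → (32, 4) → (32, 5) → (64, 5) → (64, 6)

Answer: 64, 6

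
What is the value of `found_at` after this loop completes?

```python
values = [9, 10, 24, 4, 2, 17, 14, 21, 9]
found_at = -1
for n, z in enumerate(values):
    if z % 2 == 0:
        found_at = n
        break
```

First even number index in [9, 10, 24, 4, 2, 17, 14, 21, 9]
`found_at` takes the values: -1 → 1

Answer: 1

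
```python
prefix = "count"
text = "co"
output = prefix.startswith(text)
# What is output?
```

Trace:
`prefix = "count"` → prefix = 'count'
`text = "co"` → text = 'co'
`output = prefix.startswith(text)` → output = True
So output = True

Answer: True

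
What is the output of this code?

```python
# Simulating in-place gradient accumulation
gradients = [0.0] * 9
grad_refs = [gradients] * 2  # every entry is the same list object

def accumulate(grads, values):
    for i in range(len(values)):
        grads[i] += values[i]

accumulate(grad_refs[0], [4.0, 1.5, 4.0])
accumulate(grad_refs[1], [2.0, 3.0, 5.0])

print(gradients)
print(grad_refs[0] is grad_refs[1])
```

Key concept: gradient accumulation aliasing.
Step by step:
`gradients = [0.0] * 9` → gradients = [0.0, 0.0, 0.0, 0.0, 0.0, 0.0, 0.0, 0.0, 0.0]
`grad_refs = [gradients] * 2` → grad_refs = [[0.0, 0.0, 0.0, 0.0, 0.0, 0.0, 0.0, 0.0, 0.0], [0.0, 0.0, 0.0, 0.0, 0.0, 0.0, 0.0, 0.0, 0.0]]
`accumulate(grad_refs[0], [4.0, 1.5, 4.0])` → gradients = [4.0, 1.5, 4.0, 0.0, 0.0, 0.0, 0.0, 0.0, 0.0]; grad_refs = [[4.0, 1.5, 4.0, 0.0, 0.0, 0.0, 0.0, 0.0, 0.0], [4.0, 1.5, 4.0, 0.0, 0.0, 0.0, 0.0, 0.0, 0.0]]
`accumulate(grad_refs[1], [2.0, 3.0, 5.0])` → gradients = [6.0, 4.5, 9.0, 0.0, 0.0, 0.0, 0.0, 0.0, 0.0]; grad_refs = [[6.0, 4.5, 9.0, 0.0, 0.0, 0.0, 0.0, 0.0, 0.0], [6.0, 4.5, 9.0, 0.0, 0.0, 0.0, 0.0, 0.0, 0.0]]
`print(gradients)` → prints [6.0, 4.5, 9.0, 0.0, 0.0, 0.0, 0.0, 0.0, 0.0]
`print(grad_refs[0] is grad_refs[1])` → prints True

Answer:
[6.0, 4.5, 9.0, 0.0, 0.0, 0.0, 0.0, 0.0, 0.0]
True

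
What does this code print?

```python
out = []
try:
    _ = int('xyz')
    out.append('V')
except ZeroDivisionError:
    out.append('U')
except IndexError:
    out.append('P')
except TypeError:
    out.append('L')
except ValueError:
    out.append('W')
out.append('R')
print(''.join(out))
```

Execution trace: 'W' (except ValueError) → 'R' (after the try/except). Output: WR

Answer: WR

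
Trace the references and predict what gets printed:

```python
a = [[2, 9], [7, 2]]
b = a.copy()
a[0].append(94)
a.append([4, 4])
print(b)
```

Key concept: shallow copy with nested lists.
Step by step:
`a = [[2, 9], [7, 2]]` → a = [[2, 9], [7, 2]]
`b = a.copy()` → b = [[2, 9], [7, 2]]
`a[0].append(94)` → a = [[2, 9, 94], [7, 2]]; b = [[2, 9, 94], [7, 2]]
`a.append([4, 4])` → a = [[2, 9, 94], [7, 2], [4, 4]]
`print(b)` → prints [[2, 9, 94], [7, 2]]

Answer: [[2, 9, 94], [7, 2]]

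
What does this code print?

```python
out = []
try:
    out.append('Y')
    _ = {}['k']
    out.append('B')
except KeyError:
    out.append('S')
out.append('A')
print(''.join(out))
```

Execution trace: 'Y' (try body) → 'S' (except KeyError) → 'A' (after the try/except). Output: YSA

Answer: YSA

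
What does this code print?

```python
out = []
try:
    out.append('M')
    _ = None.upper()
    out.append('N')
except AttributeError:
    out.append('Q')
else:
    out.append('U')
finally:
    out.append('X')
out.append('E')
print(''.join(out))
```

Execution trace: 'M' (try body) → 'Q' (except AttributeError) → 'X' (finally) → 'E' (after the try/except). Output: MQXE

Answer: MQXE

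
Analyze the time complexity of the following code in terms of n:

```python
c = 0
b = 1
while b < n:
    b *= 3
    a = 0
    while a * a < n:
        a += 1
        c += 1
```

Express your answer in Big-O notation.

Each loop level contributes: log n × √n. Multiplying the contributions gives O(√n log n).

Answer: O(√n log n)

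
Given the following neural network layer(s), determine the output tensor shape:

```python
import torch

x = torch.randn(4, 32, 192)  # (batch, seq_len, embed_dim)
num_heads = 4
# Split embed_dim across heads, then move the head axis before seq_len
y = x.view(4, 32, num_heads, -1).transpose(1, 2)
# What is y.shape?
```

Input: (4, 32, 192) -> head_dim = 192 // 4 = 48; after view: (4, 32, 4, 48) -> after transpose(1, 2): (4, 4, 32, 48) -> Output: (4, 4, 32, 48)

Answer: (4, 4, 32, 48)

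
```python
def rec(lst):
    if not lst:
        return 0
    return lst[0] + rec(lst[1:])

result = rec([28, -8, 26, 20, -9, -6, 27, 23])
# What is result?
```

28 + (-8) + 26 + 20 + (-9) + (-6) + 27 + 23 + 0 = 101

Answer: 101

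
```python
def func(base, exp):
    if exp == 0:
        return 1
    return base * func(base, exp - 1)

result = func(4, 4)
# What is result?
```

func(4, 4) = 4 * 4 * 4 * 4 = 256

Answer: 256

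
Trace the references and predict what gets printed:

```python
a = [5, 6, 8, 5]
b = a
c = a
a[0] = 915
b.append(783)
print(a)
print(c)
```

Key concept: multiple aliases.
Step by step:
`a = [5, 6, 8, 5]` → a = [5, 6, 8, 5]
`b = a` → b = [5, 6, 8, 5] (same object as a)
`c = a` → c = [5, 6, 8, 5] (same object as a, b)
`a[0] = 915` → a = [915, 6, 8, 5] (same object as b, c); b = [915, 6, 8, 5] (same object as a, c); c = [915, 6, 8, 5] (same object as a, b)
`b.append(783)` → a = [915, 6, 8, 5, 783] (same object as b, c); b = [915, 6, 8, 5, 783] (same object as a, c); c = [915, 6, 8, 5, 783] (same object as a, b)
`print(a)` → prints [915, 6, 8, 5, 783]
`print(c)` → prints [915, 6, 8, 5, 783]

Answer:
[915, 6, 8, 5, 783]
[915, 6, 8, 5, 783]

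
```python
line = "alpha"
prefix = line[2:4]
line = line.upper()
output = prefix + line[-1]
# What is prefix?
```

Trace:
`line = "alpha"` → line = 'alpha'
`prefix = line[2:4]` → prefix = 'ph'
`line = line.upper()` → line = 'ALPHA'
`output = prefix + line[-1]` → output = 'phA'
So prefix = 'ph'

Answer: 'ph'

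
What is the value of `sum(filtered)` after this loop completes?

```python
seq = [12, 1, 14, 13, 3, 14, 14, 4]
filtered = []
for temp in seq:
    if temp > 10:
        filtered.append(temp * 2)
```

Sum of doubled values > 10
`filtered` takes the values: [] → [24] → [24, 28] → [24, 28, 26] → [24, 28, 26, 28] → [24, 28, 26, 28, 28]
So `sum(filtered)` = 134

Answer: 134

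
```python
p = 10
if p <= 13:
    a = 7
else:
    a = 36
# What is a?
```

Trace:
`p = 10` → p = 10
`if p <= 13: ...` → p <= 13 is True → a = 7
So a = 7

Answer: 7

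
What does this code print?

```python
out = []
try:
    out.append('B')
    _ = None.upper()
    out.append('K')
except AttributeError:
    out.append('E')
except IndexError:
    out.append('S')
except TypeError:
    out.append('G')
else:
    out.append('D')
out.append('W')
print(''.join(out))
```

Execution trace: 'B' (try body) → 'E' (except AttributeError) → 'W' (after the try/except). Output: BEW

Answer: BEW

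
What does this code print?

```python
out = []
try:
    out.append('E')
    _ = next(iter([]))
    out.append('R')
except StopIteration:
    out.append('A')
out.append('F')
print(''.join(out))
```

Execution trace: 'E' (try body) → 'A' (except StopIteration) → 'F' (after the try/except). Output: EAF

Answer: EAF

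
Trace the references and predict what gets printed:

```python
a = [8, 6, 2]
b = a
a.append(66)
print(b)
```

Key concept: basic list aliasing.
Step by step:
`a = [8, 6, 2]` → a = [8, 6, 2]
`b = a` → b = [8, 6, 2] (same object as a)
`a.append(66)` → a = [8, 6, 2, 66] (same object as b); b = [8, 6, 2, 66] (same object as a)
`print(b)` → prints [8, 6, 2, 66]

Answer: [8, 6, 2, 66]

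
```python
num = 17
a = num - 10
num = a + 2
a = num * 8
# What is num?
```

Trace:
`num = 17` → num = 17
`a = num - 10` → a = 7
`num = a + 2` → num = 9
`a = num * 8` → a = 72
So num = 9

Answer: 9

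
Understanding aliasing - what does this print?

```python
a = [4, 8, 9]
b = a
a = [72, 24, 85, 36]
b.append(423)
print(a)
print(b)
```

Key concept: rebinding vs mutation: a is rebound to a new list, b still points at the original.
Step by step:
`a = [4, 8, 9]` → a = [4, 8, 9]
`b = a` → b = [4, 8, 9] (same object as a)
`a = [72, 24, 85, 36]` → a = [72, 24, 85, 36]
`b.append(423)` → b = [4, 8, 9, 423]
`print(a)` → prints [72, 24, 85, 36]
`print(b)` → prints [4, 8, 9, 423]

Answer:
[72, 24, 85, 36]
[4, 8, 9, 423]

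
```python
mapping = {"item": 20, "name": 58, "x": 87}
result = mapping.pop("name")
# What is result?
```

Trace:
`mapping = {"item": 20, "name": 58, "x": 87}` → mapping = {'item': 20, 'name': 58, 'x': 87}
`result = mapping.pop("name")` → mapping = {'item': 20, 'x': 87}; result = 58
So result = 58

Answer: 58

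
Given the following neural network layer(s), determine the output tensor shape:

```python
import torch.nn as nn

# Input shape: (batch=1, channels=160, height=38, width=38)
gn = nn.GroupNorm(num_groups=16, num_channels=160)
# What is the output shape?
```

Input: (1, 160, 38, 38) -> Output: (1, 160, 38, 38)

Answer: (1, 160, 38, 38)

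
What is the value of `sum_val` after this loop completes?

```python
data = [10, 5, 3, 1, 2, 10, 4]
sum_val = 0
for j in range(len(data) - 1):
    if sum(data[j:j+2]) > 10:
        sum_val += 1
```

Count windows with sum > 10
`sum_val` takes the values: 0 → 1 → 2 → 3

Answer: 3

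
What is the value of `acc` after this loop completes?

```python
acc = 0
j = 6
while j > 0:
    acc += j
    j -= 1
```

Sum 6 down to 1
`acc` takes the values: 0 → 6 → 11 → 15 → 18 → 20 → 21

Answer: 21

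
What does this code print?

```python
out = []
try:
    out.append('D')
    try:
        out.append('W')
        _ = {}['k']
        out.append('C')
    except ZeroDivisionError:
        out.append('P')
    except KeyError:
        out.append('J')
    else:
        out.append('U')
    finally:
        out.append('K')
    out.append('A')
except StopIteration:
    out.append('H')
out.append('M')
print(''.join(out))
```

Execution trace: 'D' (try body) → 'W' (inner try body) → 'J' (inner except KeyError) → 'K' (inner finally) → 'A' (try body, no exception) → 'M' (after the try/except). Output: DWJKAM

Answer: DWJKAM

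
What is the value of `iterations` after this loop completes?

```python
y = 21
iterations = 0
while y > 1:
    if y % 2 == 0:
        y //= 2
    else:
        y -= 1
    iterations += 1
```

Steps to reduce 21 to 1
`iterations` takes the values: 0 → 1 → 2 → 3 → 4 → 5 → 6

Answer: 6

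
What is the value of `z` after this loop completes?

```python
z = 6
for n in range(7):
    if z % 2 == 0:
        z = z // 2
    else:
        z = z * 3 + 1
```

Collatz-style transformation from 6
`z` takes the values: 6 → 3 → 10 → 5 → 16 → 8 → 4 → 2

Answer: 2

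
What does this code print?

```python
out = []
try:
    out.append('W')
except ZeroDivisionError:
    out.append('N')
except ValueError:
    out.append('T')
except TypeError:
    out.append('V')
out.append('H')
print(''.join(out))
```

Execution trace: 'W' (try body, no exception) → 'H' (after the try/except). Output: WH

Answer: WH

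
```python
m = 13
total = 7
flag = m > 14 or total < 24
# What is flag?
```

Trace:
`m = 13` → m = 13
`total = 7` → total = 7
`flag = m > 14 or total < 24` → flag = True
So flag = True

Answer: True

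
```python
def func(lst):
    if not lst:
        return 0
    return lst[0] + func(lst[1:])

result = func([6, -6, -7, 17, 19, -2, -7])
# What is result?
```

6 + (-6) + (-7) + 17 + 19 + (-2) + (-7) + 0 = 20

Answer: 20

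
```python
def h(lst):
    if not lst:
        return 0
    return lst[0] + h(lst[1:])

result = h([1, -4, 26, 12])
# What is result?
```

1 + (-4) + 26 + 12 + 0 = 35

Answer: 35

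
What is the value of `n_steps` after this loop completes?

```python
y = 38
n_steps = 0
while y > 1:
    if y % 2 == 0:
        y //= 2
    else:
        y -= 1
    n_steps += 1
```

Steps to reduce 38 to 1
`n_steps` takes the values: 0 → 1 → 2 → 3 → 4 → 5 → 6 → 7

Answer: 7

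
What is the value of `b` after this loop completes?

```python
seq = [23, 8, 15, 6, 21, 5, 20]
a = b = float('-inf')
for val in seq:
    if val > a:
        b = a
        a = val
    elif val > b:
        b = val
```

Second largest (with repeats) in [23, 8, 15, 6, 21, 5, 20]
`b` takes the values: -inf → 8 → 15 → 21

Answer: 21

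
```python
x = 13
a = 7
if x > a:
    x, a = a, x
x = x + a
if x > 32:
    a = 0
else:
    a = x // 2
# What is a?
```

Trace:
`x = 13` → x = 13
`a = 7` → a = 7
`if x > a: ...` → x > a is True → x = 7; a = 13
`x = x + a` → x = 20
`if x > 32: ...` → x > 32 is False, take else branch → a = 10
So a = 10

Answer: 10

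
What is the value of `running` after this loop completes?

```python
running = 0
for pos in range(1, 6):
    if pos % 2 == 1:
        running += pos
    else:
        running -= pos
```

Add odd, subtract even
`running` takes the values: 0 → 1 → -1 → 2 → -2 → 3

Answer: 3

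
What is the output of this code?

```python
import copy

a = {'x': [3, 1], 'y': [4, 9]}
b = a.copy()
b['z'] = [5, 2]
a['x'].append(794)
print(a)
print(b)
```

Key concept: shallow copy of dict with mutable values.
Step by step:
`a = {'x': [3, 1], 'y': [4, 9]}` → a = {'x': [3, 1], 'y': [4, 9]}
`b = a.copy()` → b = {'x': [3, 1], 'y': [4, 9]}
`b['z'] = [5, 2]` → b = {'x': [3, 1], 'y': [4, 9], 'z': [5, 2]}
`a['x'].append(794)` → a = {'x': [3, 1, 794], 'y': [4, 9]}; b = {'x': [3, 1, 794], 'y': [4, 9], 'z': [5, 2]}
`print(a)` → prints {'x': [3, 1, 794], 'y': [4, 9]}
`print(b)` → prints {'x': [3, 1, 794], 'y': [4, 9], 'z': [5, 2]}

Answer:
{'x': [3, 1, 794], 'y': [4, 9]}
{'x': [3, 1, 794], 'y': [4, 9], 'z': [5, 2]}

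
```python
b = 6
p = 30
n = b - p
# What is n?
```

Trace:
`b = 6` → b = 6
`p = 30` → p = 30
`n = b - p` → n = -24
So n = -24

Answer: -24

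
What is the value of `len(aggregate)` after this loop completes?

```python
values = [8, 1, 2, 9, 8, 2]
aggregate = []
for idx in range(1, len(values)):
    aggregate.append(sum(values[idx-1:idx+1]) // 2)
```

Number of 2-element averages
`aggregate` takes the values: [] → [4] → [4, 1] → [4, 1, 5] → [4, 1, 5, 8] → [4, 1, 5, 8, 5]
So `len(aggregate)` = 5

Answer: 5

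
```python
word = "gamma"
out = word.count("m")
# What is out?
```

Trace:
`word = "gamma"` → word = 'gamma'
`out = word.count("m")` → out = 2
So out = 2

Answer: 2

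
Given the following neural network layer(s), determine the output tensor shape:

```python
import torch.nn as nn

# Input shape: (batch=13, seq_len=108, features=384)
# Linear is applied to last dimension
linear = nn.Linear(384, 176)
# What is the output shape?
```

Input: (13, 108, 384) -> Output: (13, 108, 176)

Answer: (13, 108, 176)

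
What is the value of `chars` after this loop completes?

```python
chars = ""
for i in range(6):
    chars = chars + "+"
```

Repeat '+' 6 times
`chars` takes the values: "" → "+" → "++" → "+++" → "++++" → "+++++" → "++++++"

Answer: "++++++"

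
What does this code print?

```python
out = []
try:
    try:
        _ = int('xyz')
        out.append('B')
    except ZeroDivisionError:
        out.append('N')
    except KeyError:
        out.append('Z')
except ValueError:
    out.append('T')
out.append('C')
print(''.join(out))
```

Execution trace: 'T' (outer except ValueError) → 'C' (after the try/except). Output: TC

Answer: TC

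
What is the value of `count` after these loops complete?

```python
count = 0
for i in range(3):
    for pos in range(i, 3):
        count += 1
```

Upper triangle: 3 + 2 + ... + 1
`count` takes the values: 0 → 1 → 2 → 3 → 4 → 5 → 6

Answer: 6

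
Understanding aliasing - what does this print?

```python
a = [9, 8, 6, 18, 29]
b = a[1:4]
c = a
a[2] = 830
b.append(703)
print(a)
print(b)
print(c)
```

Key concept: slice vs alias.
Step by step:
`a = [9, 8, 6, 18, 29]` → a = [9, 8, 6, 18, 29]
`b = a[1:4]` → b = [8, 6, 18]
`c = a` → c = [9, 8, 6, 18, 29] (same object as a)
`a[2] = 830` → a = [9, 8, 830, 18, 29] (same object as c); c = [9, 8, 830, 18, 29] (same object as a)
`b.append(703)` → b = [8, 6, 18, 703]
`print(a)` → prints [9, 8, 830, 18, 29]
`print(b)` → prints [8, 6, 18, 703]
`print(c)` → prints [9, 8, 830, 18, 29]

Answer:
[9, 8, 830, 18, 29]
[8, 6, 18, 703]
[9, 8, 830, 18, 29]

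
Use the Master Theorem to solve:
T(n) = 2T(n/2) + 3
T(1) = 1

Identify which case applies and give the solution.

a=2, b=2, f(n)=3. log_2(2) = 1. Since c=0 < 1, Case 1 applies: T(n) = Θ(n^log_b(a)) = O(n).

Answer: O(n) - Case 1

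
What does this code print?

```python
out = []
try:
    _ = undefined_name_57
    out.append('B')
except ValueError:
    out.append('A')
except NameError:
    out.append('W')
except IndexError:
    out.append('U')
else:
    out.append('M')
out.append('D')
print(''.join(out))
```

Execution trace: 'W' (except NameError) → 'D' (after the try/except). Output: WD

Answer: WD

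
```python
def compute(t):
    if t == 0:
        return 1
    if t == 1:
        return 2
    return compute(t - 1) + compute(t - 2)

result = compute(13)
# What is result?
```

Build up from base cases: compute(0)=1, compute(1)=2, compute(2)=3, compute(3)=5, compute(4)=8, compute(5)=13, compute(6)=21, ..., compute(13)=610

Answer: 610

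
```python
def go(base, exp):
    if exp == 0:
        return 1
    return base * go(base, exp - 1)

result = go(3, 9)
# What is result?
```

go(3, 9) = 3 * 3 * 3 * 3 * 3 * 3 * 3 * 3 * 3 = 19683

Answer: 19683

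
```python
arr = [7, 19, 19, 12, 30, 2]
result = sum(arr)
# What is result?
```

Trace:
`arr = [7, 19, 19, 12, 30, 2]` → arr = [7, 19, 19, 12, 30, 2]
`result = sum(arr)` → result = 89
So result = 89

Answer: 89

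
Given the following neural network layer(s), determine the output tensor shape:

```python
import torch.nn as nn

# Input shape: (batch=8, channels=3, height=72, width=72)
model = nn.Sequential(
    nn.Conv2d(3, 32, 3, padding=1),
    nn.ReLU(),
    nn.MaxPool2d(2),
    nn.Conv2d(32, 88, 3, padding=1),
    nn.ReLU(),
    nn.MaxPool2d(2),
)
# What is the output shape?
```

Input: (8, 3, 72, 72) -> after first Conv2d: (8, 32, 72, 72) -> after first MaxPool2d: (8, 32, 36, 36) -> after second Conv2d: (8, 88, 36, 36) -> Output: (8, 88, 18, 18)

Answer: (8, 88, 18, 18)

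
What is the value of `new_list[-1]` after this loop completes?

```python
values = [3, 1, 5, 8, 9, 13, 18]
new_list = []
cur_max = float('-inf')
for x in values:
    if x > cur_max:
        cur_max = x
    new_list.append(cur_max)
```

Running max ends at 18
`new_list` takes the values: [] → [3] → [3, 3] → [3, 3, 5] → [3, 3, 5, 8] → [3, 3, 5, 8, 9] → [3, 3, 5, 8, 9, 13] → [3, 3, 5, 8, 9, 13, 18]
So `new_list[-1]` = 18

Answer: 18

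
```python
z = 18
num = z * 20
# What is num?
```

Trace:
`z = 18` → z = 18
`num = z * 20` → num = 360
So num = 360

Answer: 360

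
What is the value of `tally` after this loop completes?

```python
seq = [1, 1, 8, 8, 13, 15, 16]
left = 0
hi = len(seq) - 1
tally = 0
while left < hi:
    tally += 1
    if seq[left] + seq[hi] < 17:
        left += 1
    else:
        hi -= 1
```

Steps to find pair summing to 17
`tally` takes the values: 0 → 1 → 2 → 3 → 4 → 5 → 6

Answer: 6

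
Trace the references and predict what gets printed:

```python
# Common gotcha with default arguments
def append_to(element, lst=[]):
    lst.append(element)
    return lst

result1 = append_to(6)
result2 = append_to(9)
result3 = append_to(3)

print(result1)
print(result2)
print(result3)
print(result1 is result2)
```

Key concept: mutable default argument gotcha.
Step by step:
`result1 = append_to(6)` → result1 = [6]
`result2 = append_to(9)` → result1 = [6, 9] (same object as result2); result2 = [6, 9] (same object as result1)
`result3 = append_to(3)` → result1 = [6, 9, 3] (same object as result2, result3); result2 = [6, 9, 3] (same object as result1, result3); result3 = [6, 9, 3] (same object as result1, result2)
`print(result1)` → prints [6, 9, 3]
`print(result2)` → prints [6, 9, 3]
`print(result3)` → prints [6, 9, 3]
`print(result1 is result2)` → prints True

Answer:
[6, 9, 3]
[6, 9, 3]
[6, 9, 3]
True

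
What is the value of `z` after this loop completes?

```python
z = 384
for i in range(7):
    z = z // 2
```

Halve 7 times: 384 // 2^7 = 3
`z` takes the values: 384 → 192 → 96 → 48 → 24 → 12 → 6 → 3

Answer: 3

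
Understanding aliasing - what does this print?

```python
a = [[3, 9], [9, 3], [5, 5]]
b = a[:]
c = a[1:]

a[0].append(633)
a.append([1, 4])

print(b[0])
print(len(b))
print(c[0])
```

Key concept: slice with nested mutation.
Step by step:
`a = [[3, 9], [9, 3], [5, 5]]` → a = [[3, 9], [9, 3], [5, 5]]
`b = a[:]` → b = [[3, 9], [9, 3], [5, 5]]
`c = a[1:]` → c = [[9, 3], [5, 5]]
`a[0].append(633)` → a = [[3, 9, 633], [9, 3], [5, 5]]; b = [[3, 9, 633], [9, 3], [5, 5]]
`a.append([1, 4])` → a = [[3, 9, 633], [9, 3], [5, 5], [1, 4]]
`print(b[0])` → prints [3, 9, 633]
`print(len(b))` → prints 3
`print(c[0])` → prints [9, 3]

Answer:
[3, 9, 633]
3
[9, 3]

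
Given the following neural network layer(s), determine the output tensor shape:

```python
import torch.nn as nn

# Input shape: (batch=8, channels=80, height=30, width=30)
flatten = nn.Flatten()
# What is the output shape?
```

Input: (8, 80, 30, 30) -> Output: (8, 72000)

Answer: (8, 72000)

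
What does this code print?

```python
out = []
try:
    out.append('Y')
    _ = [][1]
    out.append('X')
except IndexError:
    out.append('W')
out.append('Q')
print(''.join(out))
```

Execution trace: 'Y' (try body) → 'W' (except IndexError) → 'Q' (after the try/except). Output: YWQ

Answer: YWQ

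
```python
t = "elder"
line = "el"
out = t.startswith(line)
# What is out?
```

Trace:
`t = "elder"` → t = 'elder'
`line = "el"` → line = 'el'
`out = t.startswith(line)` → out = True
So out = True

Answer: True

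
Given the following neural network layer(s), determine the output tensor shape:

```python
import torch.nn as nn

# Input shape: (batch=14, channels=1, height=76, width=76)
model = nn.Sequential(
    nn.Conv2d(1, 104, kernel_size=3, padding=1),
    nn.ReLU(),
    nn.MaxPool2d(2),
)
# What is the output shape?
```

Input: (14, 1, 76, 76) -> after Conv2d: (14, 104, 76, 76) -> after ReLU: (14, 104, 76, 76) -> Output: (14, 104, 38, 38)

Answer: (14, 104, 38, 38)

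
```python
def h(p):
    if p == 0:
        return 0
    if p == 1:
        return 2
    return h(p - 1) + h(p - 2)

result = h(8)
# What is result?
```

Build up from base cases: h(0)=0, h(1)=2, h(2)=2, h(3)=4, h(4)=6, h(5)=10, h(6)=16, ..., h(8)=42

Answer: 42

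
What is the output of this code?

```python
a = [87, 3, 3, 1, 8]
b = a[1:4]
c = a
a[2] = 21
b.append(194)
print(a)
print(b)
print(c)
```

Key concept: slice vs alias.
Step by step:
`a = [87, 3, 3, 1, 8]` → a = [87, 3, 3, 1, 8]
`b = a[1:4]` → b = [3, 3, 1]
`c = a` → c = [87, 3, 3, 1, 8] (same object as a)
`a[2] = 21` → a = [87, 3, 21, 1, 8] (same object as c); c = [87, 3, 21, 1, 8] (same object as a)
`b.append(194)` → b = [3, 3, 1, 194]
`print(a)` → prints [87, 3, 21, 1, 8]
`print(b)` → prints [3, 3, 1, 194]
`print(c)` → prints [87, 3, 21, 1, 8]

Answer:
[87, 3, 21, 1, 8]
[3, 3, 1, 194]
[87, 3, 21, 1, 8]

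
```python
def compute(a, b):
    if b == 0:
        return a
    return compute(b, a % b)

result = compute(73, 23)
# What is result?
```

compute(73, 23) -> compute(23, 4) -> compute(4, 3) -> compute(3, 1) -> compute(1, 0) -> 1

Answer: 1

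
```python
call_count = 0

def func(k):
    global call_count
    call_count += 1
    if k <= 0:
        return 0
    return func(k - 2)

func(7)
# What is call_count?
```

Linear recursion stepping by 2: 5 calls from k=7 down to ≤0.

Answer: 5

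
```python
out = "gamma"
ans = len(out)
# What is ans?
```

Trace:
`out = "gamma"` → out = 'gamma'
`ans = len(out)` → ans = 5
So ans = 5

Answer: 5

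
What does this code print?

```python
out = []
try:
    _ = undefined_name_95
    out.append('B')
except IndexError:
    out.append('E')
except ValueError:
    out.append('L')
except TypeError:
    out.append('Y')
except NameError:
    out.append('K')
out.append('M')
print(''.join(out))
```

Execution trace: 'K' (except NameError) → 'M' (after the try/except). Output: KM

Answer: KM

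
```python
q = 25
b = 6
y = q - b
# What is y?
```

Trace:
`q = 25` → q = 25
`b = 6` → b = 6
`y = q - b` → y = 19
So y = 19

Answer: 19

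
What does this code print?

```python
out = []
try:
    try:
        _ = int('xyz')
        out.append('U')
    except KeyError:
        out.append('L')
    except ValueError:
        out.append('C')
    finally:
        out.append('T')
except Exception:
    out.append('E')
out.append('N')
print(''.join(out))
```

Execution trace: 'C' (inner except ValueError) → 'T' (inner finally) → 'N' (after the try/except). Output: CTN

Answer: CTN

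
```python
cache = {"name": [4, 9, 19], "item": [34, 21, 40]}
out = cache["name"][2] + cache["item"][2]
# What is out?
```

Trace:
`cache = {"name": [4, 9, 19], "item": [34, 21, 40]}` → cache = {'name': [4, 9, 19], 'item': [34, 21, 40]}
`out = cache["name"][2] + cache["item"][2]` → out = 59
So out = 59

Answer: 59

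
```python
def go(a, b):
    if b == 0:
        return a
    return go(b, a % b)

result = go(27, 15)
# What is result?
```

go(27, 15) -> go(15, 12) -> go(12, 3) -> go(3, 0) -> 3

Answer: 3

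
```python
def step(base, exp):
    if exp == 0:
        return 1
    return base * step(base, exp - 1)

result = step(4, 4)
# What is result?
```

step(4, 4) = 4 * 4 * 4 * 4 = 256

Answer: 256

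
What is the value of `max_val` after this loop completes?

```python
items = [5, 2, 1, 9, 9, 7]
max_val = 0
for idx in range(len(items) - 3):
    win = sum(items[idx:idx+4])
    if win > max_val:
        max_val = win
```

Max sum of 4-element window in [5, 2, 1, 9, 9, 7]
`max_val` takes the values: 0 → 17 → 21 → 26

Answer: 26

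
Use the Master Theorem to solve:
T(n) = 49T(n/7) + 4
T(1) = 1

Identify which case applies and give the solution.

a=49, b=7, f(n)=4. log_7(49) = 2. Since c=0 < 2, Case 1 applies: T(n) = Θ(n^log_b(a)) = O(n^2).

Answer: O(n^2) - Case 1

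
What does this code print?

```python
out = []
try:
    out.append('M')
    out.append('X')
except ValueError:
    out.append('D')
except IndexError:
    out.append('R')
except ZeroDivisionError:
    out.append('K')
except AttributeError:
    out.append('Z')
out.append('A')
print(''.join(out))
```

Execution trace: 'M' (try body) → 'X' (try body, no exception) → 'A' (after the try/except). Output: MXA

Answer: MXA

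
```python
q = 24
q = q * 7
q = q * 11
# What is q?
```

Trace:
`q = 24` → q = 24
`q = q * 7` → q = 168
`q = q * 11` → q = 1848
So q = 1848

Answer: 1848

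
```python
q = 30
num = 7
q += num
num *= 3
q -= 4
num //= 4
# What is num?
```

Trace:
`q = 30` → q = 30
`num = 7` → num = 7
`q += num` → q = 37
`num *= 3` → num = 21
`q -= 4` → q = 33
`num //= 4` → num = 5
So num = 5

Answer: 5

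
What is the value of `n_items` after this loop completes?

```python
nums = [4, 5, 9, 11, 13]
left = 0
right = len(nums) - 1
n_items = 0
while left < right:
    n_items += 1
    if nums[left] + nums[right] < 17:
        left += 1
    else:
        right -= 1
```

Steps to find pair summing to 17
`n_items` takes the values: 0 → 1 → 2 → 3 → 4

Answer: 4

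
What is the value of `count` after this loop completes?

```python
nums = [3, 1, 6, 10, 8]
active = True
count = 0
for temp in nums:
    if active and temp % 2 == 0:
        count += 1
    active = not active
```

Count even values at even positions
`count` takes the values: 0 → 1 → 2

Answer: 2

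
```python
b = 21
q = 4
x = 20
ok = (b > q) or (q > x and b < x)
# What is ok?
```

Trace:
`b = 21` → b = 21
`q = 4` → q = 4
`x = 20` → x = 20
`ok = (b > q) or (q > x and b < x)` → ok = True
So ok = True

Answer: True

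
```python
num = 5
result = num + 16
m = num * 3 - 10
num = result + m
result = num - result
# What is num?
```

Trace:
`num = 5` → num = 5
`result = num + 16` → result = 21
`m = num * 3 - 10` → m = 5
`num = result + m` → num = 26
`result = num - result` → result = 5
So num = 26

Answer: 26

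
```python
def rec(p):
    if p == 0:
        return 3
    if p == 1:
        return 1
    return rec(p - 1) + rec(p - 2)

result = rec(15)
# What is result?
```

Build up from base cases: rec(0)=3, rec(1)=1, rec(2)=4, rec(3)=5, rec(4)=9, rec(5)=14, rec(6)=23, ..., rec(15)=1741

Answer: 1741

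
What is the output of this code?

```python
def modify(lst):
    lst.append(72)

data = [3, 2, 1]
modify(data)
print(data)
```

Key concept: function modifies passed list.
Step by step:
`data = [3, 2, 1]` → data = [3, 2, 1]
`modify(data)` → data = [3, 2, 1, 72]
`print(data)` → prints [3, 2, 1, 72]

Answer: [3, 2, 1, 72]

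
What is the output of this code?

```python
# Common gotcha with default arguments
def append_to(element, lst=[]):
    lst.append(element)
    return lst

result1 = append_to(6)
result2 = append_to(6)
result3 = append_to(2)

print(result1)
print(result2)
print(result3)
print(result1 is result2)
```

Key concept: mutable default argument gotcha.
Step by step:
`result1 = append_to(6)` → result1 = [6]
`result2 = append_to(6)` → result1 = [6, 6] (same object as result2); result2 = [6, 6] (same object as result1)
`result3 = append_to(2)` → result1 = [6, 6, 2] (same object as result2, result3); result2 = [6, 6, 2] (same object as result1, result3); result3 = [6, 6, 2] (same object as result1, result2)
`print(result1)` → prints [6, 6, 2]
`print(result2)` → prints [6, 6, 2]
`print(result3)` → prints [6, 6, 2]
`print(result1 is result2)` → prints True

Answer:
[6, 6, 2]
[6, 6, 2]
[6, 6, 2]
True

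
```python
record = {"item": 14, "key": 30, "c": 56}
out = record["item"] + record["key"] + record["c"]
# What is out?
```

Trace:
`record = {"item": 14, "key": 30, "c": 56}` → record = {'item': 14, 'key': 30, 'c': 56}
`out = record["item"] + record["key"] + record["c"]` → out = 100
So out = 100

Answer: 100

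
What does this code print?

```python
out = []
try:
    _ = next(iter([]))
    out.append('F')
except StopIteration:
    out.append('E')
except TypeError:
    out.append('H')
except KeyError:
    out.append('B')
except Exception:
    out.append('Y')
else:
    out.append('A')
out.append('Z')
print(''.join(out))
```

Execution trace: 'E' (except StopIteration) → 'Z' (after the try/except). Output: EZ

Answer: EZ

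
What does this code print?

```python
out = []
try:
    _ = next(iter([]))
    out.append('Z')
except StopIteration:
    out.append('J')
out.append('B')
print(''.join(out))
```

Execution trace: 'J' (except StopIteration) → 'B' (after the try/except). Output: JB

Answer: JB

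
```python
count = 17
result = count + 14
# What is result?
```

Trace:
`count = 17` → count = 17
`result = count + 14` → result = 31
So result = 31

Answer: 31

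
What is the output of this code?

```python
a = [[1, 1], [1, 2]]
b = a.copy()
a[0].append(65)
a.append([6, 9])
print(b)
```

Key concept: shallow copy with nested lists.
Step by step:
`a = [[1, 1], [1, 2]]` → a = [[1, 1], [1, 2]]
`b = a.copy()` → b = [[1, 1], [1, 2]]
`a[0].append(65)` → a = [[1, 1, 65], [1, 2]]; b = [[1, 1, 65], [1, 2]]
`a.append([6, 9])` → a = [[1, 1, 65], [1, 2], [6, 9]]
`print(b)` → prints [[1, 1, 65], [1, 2]]

Answer: [[1, 1, 65], [1, 2]]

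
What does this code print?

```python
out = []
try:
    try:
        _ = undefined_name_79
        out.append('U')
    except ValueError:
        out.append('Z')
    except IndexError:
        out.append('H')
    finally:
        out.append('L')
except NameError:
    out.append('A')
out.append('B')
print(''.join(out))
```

Execution trace: 'L' (finally) → 'A' (outer except NameError) → 'B' (after the try/except). Output: LAB

Answer: LAB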